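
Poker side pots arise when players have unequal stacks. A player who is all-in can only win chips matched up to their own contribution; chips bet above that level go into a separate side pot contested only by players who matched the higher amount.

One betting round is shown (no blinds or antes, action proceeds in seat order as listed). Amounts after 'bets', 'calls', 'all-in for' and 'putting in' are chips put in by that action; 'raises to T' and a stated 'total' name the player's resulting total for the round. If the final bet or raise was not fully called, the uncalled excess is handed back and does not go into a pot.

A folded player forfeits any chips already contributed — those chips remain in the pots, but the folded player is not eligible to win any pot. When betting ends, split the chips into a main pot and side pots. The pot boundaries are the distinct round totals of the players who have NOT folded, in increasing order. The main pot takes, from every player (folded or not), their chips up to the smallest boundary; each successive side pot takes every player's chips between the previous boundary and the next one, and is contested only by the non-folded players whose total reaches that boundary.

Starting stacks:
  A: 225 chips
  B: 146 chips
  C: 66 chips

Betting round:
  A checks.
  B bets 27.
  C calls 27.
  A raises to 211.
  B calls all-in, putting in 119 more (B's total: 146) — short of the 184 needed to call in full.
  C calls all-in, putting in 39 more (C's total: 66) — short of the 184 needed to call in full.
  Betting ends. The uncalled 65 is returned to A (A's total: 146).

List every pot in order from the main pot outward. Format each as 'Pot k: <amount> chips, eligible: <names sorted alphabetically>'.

Contributions (after 65 returned to A): A=146, B=146, C=66
Pot levels (distinct totals of non-folded players): 66, 146
Layer 1-66: 66 each from A, B, C = 66*3 = 198 chips; eligible A, B, C
Layer 67-146: 80 each from A, B = 80*2 = 160 chips; eligible A, B

Pot 1: 198 chips, eligible: A, B, C
Pot 2: 160 chips, eligible: A, B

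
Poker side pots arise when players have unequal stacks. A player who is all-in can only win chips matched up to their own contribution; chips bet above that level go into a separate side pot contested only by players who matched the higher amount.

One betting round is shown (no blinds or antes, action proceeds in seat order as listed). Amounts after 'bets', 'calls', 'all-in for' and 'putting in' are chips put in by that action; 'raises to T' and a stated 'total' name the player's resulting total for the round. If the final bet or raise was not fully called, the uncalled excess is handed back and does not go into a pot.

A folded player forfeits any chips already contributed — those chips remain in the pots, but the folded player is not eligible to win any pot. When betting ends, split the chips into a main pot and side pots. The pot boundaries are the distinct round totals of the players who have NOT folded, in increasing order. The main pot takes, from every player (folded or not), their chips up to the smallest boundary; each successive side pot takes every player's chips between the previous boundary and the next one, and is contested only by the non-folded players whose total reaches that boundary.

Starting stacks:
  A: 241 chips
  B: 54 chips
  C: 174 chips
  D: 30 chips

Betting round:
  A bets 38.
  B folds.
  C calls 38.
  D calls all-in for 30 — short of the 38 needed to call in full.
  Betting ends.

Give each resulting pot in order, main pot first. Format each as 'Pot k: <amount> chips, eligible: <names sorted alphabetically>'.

Pot 1: 90 chips, eligible: A, C, D
Pot 2: 16 chips, eligible: A, C

Derivation:
Contributions: A=38, C=38, D=30
Folded: B
Pot levels (distinct totals of non-folded players): 30, 38
Layer 1-30: 30 each from A, C, D = 30*3 = 90 chips; eligible A, C, D
Layer 31-38: 8 each from A, C = 8*2 = 16 chips; eligible A, C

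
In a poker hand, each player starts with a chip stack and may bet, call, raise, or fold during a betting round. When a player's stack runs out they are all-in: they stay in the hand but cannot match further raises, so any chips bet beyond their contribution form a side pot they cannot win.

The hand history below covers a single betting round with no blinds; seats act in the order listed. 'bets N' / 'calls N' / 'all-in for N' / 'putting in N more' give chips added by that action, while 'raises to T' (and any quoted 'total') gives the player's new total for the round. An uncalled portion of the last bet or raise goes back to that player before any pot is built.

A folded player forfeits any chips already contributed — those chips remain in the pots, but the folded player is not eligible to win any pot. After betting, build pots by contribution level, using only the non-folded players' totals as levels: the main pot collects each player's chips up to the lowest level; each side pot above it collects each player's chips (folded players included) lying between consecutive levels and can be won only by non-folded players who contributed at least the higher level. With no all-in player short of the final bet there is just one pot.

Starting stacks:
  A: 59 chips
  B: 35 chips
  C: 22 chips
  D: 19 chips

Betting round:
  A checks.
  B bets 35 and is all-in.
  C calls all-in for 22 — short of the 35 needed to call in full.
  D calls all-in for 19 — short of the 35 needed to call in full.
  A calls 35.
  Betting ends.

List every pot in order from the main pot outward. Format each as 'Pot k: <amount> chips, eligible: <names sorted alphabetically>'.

Contributions: A=35, B=35, C=22, D=19
Pot levels (distinct totals of non-folded players): 19, 22, 35
Layer 1-19: 19 each from A, B, C, D = 19*4 = 76 chips; eligible A, B, C, D
Layer 20-22: 3 each from A, B, C = 3*3 = 9 chips; eligible A, B, C
Layer 23-35: 13 each from A, B = 13*2 = 26 chips; eligible A, B

Pot 1: 76 chips, eligible: A, B, C, D
Pot 2: 9 chips, eligible: A, B, C
Pot 3: 26 chips, eligible: A, B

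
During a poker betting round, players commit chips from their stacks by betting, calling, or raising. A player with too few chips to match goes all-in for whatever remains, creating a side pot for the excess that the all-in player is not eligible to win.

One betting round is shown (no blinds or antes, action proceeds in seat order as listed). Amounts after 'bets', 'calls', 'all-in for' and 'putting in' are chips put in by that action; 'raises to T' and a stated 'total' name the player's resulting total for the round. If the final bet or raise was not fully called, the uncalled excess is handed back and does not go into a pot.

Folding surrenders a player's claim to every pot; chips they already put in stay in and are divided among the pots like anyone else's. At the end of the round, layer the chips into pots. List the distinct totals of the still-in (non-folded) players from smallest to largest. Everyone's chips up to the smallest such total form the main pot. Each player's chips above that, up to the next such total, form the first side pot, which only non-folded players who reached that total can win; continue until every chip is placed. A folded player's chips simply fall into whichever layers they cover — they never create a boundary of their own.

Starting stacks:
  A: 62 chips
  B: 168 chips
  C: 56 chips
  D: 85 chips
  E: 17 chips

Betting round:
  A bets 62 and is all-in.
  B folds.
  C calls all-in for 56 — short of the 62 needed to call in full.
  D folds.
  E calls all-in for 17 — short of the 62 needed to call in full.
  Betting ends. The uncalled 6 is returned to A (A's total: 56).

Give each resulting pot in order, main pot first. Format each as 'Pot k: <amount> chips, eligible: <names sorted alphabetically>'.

Pot 1: 51 chips, eligible: A, C, E
Pot 2: 78 chips, eligible: A, C

Derivation:
Contributions (after 6 returned to A): A=56, C=56, E=17
Folded: B, D
Pot levels (distinct totals of non-folded players): 17, 56
Layer 1-17: 17 each from A, C, E = 17*3 = 51 chips; eligible A, C, E
Layer 18-56: 39 each from A, C = 39*2 = 78 chips; eligible A, C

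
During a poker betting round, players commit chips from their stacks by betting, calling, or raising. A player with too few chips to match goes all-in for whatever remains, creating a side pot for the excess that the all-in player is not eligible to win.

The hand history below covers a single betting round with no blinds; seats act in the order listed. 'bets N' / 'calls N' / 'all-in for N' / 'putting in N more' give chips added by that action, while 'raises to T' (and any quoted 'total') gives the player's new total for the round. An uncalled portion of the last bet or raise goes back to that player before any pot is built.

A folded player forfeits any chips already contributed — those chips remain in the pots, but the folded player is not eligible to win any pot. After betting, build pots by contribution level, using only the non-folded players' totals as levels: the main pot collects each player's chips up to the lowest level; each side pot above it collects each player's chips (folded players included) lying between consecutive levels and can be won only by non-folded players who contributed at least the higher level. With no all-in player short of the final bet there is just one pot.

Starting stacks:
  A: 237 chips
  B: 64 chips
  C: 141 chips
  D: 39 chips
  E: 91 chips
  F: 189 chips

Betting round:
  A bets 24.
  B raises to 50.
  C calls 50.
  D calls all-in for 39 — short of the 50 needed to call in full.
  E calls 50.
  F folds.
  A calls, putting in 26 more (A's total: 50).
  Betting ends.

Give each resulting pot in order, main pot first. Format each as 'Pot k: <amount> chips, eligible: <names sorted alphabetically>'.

Contributions: A=50, B=50, C=50, D=39, E=50
Folded: F
Pot levels (distinct totals of non-folded players): 39, 50
Layer 1-39: 39 each from A, B, C, D, E = 39*5 = 195 chips; eligible A, B, C, D, E
Layer 40-50: 11 each from A, B, C, E = 11*4 = 44 chips; eligible A, B, C, E

Pot 1: 195 chips, eligible: A, B, C, D, E
Pot 2: 44 chips, eligible: A, B, C, E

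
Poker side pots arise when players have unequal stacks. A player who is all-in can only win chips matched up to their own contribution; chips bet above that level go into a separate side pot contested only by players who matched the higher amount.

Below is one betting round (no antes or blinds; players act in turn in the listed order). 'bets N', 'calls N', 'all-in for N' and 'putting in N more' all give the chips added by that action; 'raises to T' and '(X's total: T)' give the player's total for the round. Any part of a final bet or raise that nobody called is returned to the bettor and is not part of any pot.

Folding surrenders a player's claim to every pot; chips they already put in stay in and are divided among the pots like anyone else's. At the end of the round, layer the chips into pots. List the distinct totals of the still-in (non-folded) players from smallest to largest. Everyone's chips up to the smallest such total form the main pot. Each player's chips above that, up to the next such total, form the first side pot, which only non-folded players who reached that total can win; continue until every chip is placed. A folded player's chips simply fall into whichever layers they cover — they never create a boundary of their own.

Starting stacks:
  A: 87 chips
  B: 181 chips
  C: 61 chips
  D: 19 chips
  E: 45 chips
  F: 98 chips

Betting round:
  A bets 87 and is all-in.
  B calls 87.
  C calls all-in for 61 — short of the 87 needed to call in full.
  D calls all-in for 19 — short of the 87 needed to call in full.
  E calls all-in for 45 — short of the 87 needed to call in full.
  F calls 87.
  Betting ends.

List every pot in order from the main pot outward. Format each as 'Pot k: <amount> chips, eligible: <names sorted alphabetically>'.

Contributions: A=87, B=87, C=61, D=19, E=45, F=87
Pot levels (distinct totals of non-folded players): 19, 45, 61, 87
Layer 1-19: 19 each from A, B, C, D, E, F = 19*6 = 114 chips; eligible A, B, C, D, E, F
Layer 20-45: 26 each from A, B, C, E, F = 26*5 = 130 chips; eligible A, B, C, E, F
Layer 46-61: 16 each from A, B, C, F = 16*4 = 64 chips; eligible A, B, C, F
Layer 62-87: 26 each from A, B, F = 26*3 = 78 chips; eligible A, B, F

Pot 1: 114 chips, eligible: A, B, C, D, E, F
Pot 2: 130 chips, eligible: A, B, C, E, F
Pot 3: 64 chips, eligible: A, B, C, F
Pot 4: 78 chips, eligible: A, B, F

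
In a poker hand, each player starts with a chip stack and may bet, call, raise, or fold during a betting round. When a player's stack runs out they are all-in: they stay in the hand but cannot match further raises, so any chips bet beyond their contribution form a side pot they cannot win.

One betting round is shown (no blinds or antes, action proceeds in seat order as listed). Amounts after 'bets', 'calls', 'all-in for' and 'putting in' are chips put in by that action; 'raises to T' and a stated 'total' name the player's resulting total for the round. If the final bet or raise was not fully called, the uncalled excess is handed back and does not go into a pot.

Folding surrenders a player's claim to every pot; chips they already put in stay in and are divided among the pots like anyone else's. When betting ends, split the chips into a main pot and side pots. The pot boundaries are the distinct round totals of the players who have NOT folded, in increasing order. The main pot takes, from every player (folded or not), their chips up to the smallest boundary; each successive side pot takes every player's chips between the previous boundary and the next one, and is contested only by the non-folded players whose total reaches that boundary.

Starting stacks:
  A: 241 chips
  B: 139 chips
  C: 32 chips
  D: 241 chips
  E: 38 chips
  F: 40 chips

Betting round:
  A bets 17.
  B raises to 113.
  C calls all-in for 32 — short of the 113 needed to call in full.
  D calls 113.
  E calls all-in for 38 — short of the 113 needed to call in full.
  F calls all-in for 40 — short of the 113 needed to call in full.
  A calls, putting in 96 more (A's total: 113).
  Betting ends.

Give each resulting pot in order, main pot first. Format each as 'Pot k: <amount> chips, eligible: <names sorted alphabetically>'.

Contributions: A=113, B=113, C=32, D=113, E=38, F=40
Pot levels (distinct totals of non-folded players): 32, 38, 40, 113
Layer 1-32: 32 each from A, B, C, D, E, F = 32*6 = 192 chips; eligible A, B, C, D, E, F
Layer 33-38: 6 each from A, B, D, E, F = 6*5 = 30 chips; eligible A, B, D, E, F
Layer 39-40: 2 each from A, B, D, F = 2*4 = 8 chips; eligible A, B, D, F
Layer 41-113: 73 each from A, B, D = 73*3 = 219 chips; eligible A, B, D

Pot 1: 192 chips, eligible: A, B, C, D, E, F
Pot 2: 30 chips, eligible: A, B, D, E, F
Pot 3: 8 chips, eligible: A, B, D, F
Pot 4: 219 chips, eligible: A, B, D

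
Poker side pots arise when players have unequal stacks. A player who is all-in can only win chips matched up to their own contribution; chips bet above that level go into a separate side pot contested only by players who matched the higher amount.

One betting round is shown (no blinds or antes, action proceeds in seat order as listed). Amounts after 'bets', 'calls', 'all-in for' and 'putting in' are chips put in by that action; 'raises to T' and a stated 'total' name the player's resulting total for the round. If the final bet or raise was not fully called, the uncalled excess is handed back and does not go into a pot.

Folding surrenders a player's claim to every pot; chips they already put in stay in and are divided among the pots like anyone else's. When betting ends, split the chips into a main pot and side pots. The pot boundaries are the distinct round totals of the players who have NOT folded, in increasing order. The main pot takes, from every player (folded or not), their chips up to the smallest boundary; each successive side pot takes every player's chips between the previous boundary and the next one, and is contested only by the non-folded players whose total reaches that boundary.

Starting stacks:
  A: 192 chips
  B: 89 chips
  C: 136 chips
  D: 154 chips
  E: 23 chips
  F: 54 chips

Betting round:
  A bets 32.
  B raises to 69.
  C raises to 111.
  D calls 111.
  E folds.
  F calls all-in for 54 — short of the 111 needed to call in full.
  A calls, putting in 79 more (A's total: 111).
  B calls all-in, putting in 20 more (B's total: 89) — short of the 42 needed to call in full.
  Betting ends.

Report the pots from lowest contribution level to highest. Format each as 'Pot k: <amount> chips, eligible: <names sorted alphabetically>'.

Contributions: A=111, B=89, C=111, D=111, F=54
Folded: E
Pot levels (distinct totals of non-folded players): 54, 89, 111
Layer 1-54: 54 each from A, B, C, D, F = 54*5 = 270 chips; eligible A, B, C, D, F
Layer 55-89: 35 each from A, B, C, D = 35*4 = 140 chips; eligible A, B, C, D
Layer 90-111: 22 each from A, C, D = 22*3 = 66 chips; eligible A, C, D

Pot 1: 270 chips, eligible: A, B, C, D, F
Pot 2: 140 chips, eligible: A, B, C, D
Pot 3: 66 chips, eligible: A, C, D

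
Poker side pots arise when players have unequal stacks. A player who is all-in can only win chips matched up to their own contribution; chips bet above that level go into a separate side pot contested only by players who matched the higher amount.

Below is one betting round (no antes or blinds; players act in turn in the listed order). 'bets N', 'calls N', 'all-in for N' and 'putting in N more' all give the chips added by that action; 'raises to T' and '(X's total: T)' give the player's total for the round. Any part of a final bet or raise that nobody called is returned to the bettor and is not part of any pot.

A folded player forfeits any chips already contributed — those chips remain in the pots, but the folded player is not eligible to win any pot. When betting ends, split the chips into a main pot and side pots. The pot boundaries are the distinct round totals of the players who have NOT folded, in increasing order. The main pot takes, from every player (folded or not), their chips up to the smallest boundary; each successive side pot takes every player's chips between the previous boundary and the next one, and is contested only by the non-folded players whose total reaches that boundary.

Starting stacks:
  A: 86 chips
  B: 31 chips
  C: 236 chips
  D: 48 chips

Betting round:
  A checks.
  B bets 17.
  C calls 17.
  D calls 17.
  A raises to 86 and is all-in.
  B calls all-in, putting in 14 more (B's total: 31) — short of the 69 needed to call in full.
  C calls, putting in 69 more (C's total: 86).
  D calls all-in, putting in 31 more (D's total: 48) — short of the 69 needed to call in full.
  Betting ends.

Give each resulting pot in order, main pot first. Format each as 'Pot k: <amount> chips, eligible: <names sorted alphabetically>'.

Pot 1: 124 chips, eligible: A, B, C, D
Pot 2: 51 chips, eligible: A, C, D
Pot 3: 76 chips, eligible: A, C

Derivation:
Contributions: A=86, B=31, C=86, D=48
Pot levels (distinct totals of non-folded players): 31, 48, 86
Layer 1-31: 31 each from A, B, C, D = 31*4 = 124 chips; eligible A, B, C, D
Layer 32-48: 17 each from A, C, D = 17*3 = 51 chips; eligible A, C, D
Layer 49-86: 38 each from A, C = 38*2 = 76 chips; eligible A, C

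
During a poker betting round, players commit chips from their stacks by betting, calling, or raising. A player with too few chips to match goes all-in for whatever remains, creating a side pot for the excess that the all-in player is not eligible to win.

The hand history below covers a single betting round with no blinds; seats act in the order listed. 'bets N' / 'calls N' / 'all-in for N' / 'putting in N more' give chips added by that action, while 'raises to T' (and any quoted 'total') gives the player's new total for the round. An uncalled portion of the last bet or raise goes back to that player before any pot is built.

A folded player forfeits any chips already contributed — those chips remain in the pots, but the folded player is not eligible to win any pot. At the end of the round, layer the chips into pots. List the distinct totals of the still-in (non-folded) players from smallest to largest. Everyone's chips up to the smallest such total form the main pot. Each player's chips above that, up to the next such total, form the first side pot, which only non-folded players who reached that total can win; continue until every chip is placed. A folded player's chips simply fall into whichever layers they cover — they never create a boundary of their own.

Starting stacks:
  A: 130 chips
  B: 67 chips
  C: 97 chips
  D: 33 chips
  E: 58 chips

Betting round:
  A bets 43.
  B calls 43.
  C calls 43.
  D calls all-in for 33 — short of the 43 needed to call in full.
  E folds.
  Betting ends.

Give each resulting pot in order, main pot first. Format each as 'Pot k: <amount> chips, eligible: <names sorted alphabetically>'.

Pot 1: 132 chips, eligible: A, B, C, D
Pot 2: 30 chips, eligible: A, B, C

Derivation:
Contributions: A=43, B=43, C=43, D=33
Folded: E
Pot levels (distinct totals of non-folded players): 33, 43
Layer 1-33: 33 each from A, B, C, D = 33*4 = 132 chips; eligible A, B, C, D
Layer 34-43: 10 each from A, B, C = 10*3 = 30 chips; eligible A, B, C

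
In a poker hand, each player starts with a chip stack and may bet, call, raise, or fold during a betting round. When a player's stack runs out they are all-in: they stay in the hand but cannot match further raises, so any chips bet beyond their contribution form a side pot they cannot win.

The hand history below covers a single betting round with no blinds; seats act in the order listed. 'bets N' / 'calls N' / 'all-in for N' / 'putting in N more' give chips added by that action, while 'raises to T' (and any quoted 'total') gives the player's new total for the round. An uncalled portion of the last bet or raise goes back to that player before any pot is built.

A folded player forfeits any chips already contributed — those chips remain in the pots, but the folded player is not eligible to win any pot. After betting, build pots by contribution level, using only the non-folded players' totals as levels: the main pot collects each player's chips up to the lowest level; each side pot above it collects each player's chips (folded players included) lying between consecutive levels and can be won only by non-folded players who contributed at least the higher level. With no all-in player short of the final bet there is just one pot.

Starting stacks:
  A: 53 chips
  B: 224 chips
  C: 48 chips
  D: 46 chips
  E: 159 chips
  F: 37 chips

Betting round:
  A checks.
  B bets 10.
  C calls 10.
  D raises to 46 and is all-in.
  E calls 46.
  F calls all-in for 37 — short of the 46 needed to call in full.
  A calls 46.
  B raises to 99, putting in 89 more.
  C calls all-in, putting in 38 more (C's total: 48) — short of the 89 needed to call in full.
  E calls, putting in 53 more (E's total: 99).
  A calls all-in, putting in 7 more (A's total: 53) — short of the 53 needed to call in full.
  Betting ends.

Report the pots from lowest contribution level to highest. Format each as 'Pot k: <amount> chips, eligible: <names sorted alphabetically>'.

Contributions: A=53, B=99, C=48, D=46, E=99, F=37
Pot levels (distinct totals of non-folded players): 37, 46, 48, 53, 99
Layer 1-37: 37 each from A, B, C, D, E, F = 37*6 = 222 chips; eligible A, B, C, D, E, F
Layer 38-46: 9 each from A, B, C, D, E = 9*5 = 45 chips; eligible A, B, C, D, E
Layer 47-48: 2 each from A, B, C, E = 2*4 = 8 chips; eligible A, B, C, E
Layer 49-53: 5 each from A, B, E = 5*3 = 15 chips; eligible A, B, E
Layer 54-99: 46 each from B, E = 46*2 = 92 chips; eligible B, E

Pot 1: 222 chips, eligible: A, B, C, D, E, F
Pot 2: 45 chips, eligible: A, B, C, D, E
Pot 3: 8 chips, eligible: A, B, C, E
Pot 4: 15 chips, eligible: A, B, E
Pot 5: 92 chips, eligible: B, E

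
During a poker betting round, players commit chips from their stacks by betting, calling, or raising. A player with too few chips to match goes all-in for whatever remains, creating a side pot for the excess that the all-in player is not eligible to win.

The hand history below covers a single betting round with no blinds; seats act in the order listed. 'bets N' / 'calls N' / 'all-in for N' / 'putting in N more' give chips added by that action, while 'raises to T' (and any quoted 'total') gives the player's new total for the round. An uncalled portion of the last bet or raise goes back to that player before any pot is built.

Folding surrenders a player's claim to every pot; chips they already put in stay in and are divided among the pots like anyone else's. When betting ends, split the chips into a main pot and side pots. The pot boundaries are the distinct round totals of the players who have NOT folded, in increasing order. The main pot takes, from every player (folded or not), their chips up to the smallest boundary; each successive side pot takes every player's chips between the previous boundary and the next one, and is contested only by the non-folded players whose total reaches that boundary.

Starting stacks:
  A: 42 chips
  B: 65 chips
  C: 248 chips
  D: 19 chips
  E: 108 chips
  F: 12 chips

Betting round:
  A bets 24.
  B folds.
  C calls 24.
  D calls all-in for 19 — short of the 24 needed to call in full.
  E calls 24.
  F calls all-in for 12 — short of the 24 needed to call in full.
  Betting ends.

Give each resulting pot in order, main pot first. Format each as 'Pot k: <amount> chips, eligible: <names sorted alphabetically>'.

Pot 1: 60 chips, eligible: A, C, D, E, F
Pot 2: 28 chips, eligible: A, C, D, E
Pot 3: 15 chips, eligible: A, C, E

Derivation:
Contributions: A=24, C=24, D=19, E=24, F=12
Folded: B
Pot levels (distinct totals of non-folded players): 12, 19, 24
Layer 1-12: 12 each from A, C, D, E, F = 12*5 = 60 chips; eligible A, C, D, E, F
Layer 13-19: 7 each from A, C, D, E = 7*4 = 28 chips; eligible A, C, D, E
Layer 20-24: 5 each from A, C, E = 5*3 = 15 chips; eligible A, C, E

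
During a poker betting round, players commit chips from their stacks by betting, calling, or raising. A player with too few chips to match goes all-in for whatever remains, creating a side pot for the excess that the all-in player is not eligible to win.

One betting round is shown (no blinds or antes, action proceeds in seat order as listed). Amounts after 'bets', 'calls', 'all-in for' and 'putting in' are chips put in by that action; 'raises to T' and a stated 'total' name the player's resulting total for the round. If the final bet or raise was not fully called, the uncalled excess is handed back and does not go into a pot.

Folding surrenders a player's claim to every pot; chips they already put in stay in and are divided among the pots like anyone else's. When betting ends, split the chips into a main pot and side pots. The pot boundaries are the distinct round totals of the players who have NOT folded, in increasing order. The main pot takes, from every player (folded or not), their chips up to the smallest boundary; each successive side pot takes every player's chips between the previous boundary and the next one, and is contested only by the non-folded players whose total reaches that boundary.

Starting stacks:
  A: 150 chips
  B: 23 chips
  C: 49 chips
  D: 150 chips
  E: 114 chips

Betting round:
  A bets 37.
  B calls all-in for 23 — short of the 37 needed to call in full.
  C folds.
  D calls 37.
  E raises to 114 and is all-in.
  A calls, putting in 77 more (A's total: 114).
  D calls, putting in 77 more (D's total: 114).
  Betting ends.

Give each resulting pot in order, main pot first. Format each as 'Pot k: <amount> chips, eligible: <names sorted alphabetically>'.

Contributions: A=114, B=23, D=114, E=114
Folded: C
Pot levels (distinct totals of non-folded players): 23, 114
Layer 1-23: 23 each from A, B, D, E = 23*4 = 92 chips; eligible A, B, D, E
Layer 24-114: 91 each from A, D, E = 91*3 = 273 chips; eligible A, D, E

Pot 1: 92 chips, eligible: A, B, D, E
Pot 2: 273 chips, eligible: A, D, E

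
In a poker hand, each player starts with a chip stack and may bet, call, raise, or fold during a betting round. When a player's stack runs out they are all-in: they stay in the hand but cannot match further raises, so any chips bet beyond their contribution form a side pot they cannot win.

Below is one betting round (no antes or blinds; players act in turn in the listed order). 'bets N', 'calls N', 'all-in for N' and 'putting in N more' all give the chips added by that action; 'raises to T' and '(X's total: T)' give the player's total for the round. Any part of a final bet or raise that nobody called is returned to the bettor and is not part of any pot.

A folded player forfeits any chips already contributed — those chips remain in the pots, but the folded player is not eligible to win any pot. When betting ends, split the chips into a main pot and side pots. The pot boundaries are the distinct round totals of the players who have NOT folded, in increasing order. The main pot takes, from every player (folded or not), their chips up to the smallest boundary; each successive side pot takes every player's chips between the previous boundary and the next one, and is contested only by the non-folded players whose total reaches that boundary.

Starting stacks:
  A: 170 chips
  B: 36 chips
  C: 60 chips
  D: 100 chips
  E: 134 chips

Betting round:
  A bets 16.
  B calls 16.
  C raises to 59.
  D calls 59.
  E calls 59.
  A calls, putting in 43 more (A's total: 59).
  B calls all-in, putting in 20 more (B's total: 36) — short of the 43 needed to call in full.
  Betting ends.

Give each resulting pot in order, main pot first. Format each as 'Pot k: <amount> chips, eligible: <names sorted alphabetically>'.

Pot 1: 180 chips, eligible: A, B, C, D, E
Pot 2: 92 chips, eligible: A, C, D, E

Derivation:
Contributions: A=59, B=36, C=59, D=59, E=59
Pot levels (distinct totals of non-folded players): 36, 59
Layer 1-36: 36 each from A, B, C, D, E = 36*5 = 180 chips; eligible A, B, C, D, E
Layer 37-59: 23 each from A, C, D, E = 23*4 = 92 chips; eligible A, C, D, E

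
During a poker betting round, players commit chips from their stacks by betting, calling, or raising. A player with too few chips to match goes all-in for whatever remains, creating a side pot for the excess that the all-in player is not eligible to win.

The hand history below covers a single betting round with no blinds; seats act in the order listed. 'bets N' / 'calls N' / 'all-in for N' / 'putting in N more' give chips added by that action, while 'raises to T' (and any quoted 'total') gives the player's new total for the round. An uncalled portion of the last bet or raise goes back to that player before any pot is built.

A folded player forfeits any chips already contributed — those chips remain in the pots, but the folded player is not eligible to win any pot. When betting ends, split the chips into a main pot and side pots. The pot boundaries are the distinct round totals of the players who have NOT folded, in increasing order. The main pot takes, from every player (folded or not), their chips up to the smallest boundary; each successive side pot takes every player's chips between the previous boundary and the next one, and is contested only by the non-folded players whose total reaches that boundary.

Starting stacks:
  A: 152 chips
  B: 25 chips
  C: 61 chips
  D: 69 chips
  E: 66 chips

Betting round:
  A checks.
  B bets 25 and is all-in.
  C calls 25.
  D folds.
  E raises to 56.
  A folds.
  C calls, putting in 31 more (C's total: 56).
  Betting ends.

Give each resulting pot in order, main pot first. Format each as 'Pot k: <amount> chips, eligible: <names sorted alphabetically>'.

Pot 1: 75 chips, eligible: B, C, E
Pot 2: 62 chips, eligible: C, E

Derivation:
Contributions: B=25, C=56, E=56
Folded: A, D
Pot levels (distinct totals of non-folded players): 25, 56
Layer 1-25: 25 each from B, C, E = 25*3 = 75 chips; eligible B, C, E
Layer 26-56: 31 each from C, E = 31*2 = 62 chips; eligible C, E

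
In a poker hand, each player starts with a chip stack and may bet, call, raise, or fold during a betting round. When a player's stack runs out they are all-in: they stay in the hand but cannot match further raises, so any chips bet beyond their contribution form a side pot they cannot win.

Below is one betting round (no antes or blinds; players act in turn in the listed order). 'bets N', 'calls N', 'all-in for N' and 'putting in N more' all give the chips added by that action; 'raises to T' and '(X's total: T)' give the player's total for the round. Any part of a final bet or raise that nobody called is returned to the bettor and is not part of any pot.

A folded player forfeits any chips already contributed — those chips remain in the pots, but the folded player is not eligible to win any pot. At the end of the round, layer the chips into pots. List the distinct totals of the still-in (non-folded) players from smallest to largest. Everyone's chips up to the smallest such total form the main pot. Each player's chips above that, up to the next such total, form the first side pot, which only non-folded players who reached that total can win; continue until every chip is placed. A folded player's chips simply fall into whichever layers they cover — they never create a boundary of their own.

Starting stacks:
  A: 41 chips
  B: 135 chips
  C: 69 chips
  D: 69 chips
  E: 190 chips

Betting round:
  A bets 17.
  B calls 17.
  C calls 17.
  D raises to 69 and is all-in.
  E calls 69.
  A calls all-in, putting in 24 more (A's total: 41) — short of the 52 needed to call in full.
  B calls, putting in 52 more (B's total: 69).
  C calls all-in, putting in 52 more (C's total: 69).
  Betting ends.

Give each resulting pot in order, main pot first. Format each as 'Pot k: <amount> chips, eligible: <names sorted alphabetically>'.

Contributions: A=41, B=69, C=69, D=69, E=69
Pot levels (distinct totals of non-folded players): 41, 69
Layer 1-41: 41 each from A, B, C, D, E = 41*5 = 205 chips; eligible A, B, C, D, E
Layer 42-69: 28 each from B, C, D, E = 28*4 = 112 chips; eligible B, C, D, E

Pot 1: 205 chips, eligible: A, B, C, D, E
Pot 2: 112 chips, eligible: B, C, D, E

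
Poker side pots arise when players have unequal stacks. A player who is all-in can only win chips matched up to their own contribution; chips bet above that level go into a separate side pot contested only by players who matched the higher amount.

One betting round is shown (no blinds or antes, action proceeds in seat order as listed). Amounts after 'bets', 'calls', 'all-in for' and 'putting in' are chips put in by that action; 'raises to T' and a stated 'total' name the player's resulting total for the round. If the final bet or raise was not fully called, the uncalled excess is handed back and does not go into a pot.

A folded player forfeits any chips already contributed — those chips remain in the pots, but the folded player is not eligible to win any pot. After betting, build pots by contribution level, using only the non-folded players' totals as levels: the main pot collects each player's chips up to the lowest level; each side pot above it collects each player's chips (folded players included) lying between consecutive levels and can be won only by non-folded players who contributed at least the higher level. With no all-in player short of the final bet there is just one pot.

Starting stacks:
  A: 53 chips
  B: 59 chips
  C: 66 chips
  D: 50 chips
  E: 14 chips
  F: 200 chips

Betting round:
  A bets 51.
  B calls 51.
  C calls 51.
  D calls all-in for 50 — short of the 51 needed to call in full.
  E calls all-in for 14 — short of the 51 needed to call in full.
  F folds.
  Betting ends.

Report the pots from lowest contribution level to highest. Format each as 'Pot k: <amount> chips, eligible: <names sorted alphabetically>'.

Pot 1: 70 chips, eligible: A, B, C, D, E
Pot 2: 144 chips, eligible: A, B, C, D
Pot 3: 3 chips, eligible: A, B, C

Derivation:
Contributions: A=51, B=51, C=51, D=50, E=14
Folded: F
Pot levels (distinct totals of non-folded players): 14, 50, 51
Layer 1-14: 14 each from A, B, C, D, E = 14*5 = 70 chips; eligible A, B, C, D, E
Layer 15-50: 36 each from A, B, C, D = 36*4 = 144 chips; eligible A, B, C, D
Layer 51-51: 1 each from A, B, C = 1*3 = 3 chips; eligible A, B, C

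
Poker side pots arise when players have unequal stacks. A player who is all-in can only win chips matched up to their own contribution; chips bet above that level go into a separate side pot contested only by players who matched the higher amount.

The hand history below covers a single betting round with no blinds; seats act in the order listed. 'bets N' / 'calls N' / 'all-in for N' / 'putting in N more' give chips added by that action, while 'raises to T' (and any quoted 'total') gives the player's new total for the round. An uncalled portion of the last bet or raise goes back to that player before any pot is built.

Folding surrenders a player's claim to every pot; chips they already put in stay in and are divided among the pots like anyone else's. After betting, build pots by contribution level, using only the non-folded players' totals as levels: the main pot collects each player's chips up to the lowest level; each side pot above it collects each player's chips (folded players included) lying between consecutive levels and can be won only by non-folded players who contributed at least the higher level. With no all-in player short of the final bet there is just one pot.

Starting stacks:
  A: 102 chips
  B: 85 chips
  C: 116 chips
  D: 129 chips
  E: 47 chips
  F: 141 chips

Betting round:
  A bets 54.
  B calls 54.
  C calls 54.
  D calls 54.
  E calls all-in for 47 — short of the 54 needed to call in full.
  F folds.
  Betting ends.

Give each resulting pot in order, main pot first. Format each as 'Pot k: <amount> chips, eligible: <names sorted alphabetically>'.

Pot 1: 235 chips, eligible: A, B, C, D, E
Pot 2: 28 chips, eligible: A, B, C, D

Derivation:
Contributions: A=54, B=54, C=54, D=54, E=47
Folded: F
Pot levels (distinct totals of non-folded players): 47, 54
Layer 1-47: 47 each from A, B, C, D, E = 47*5 = 235 chips; eligible A, B, C, D, E
Layer 48-54: 7 each from A, B, C, D = 7*4 = 28 chips; eligible A, B, C, D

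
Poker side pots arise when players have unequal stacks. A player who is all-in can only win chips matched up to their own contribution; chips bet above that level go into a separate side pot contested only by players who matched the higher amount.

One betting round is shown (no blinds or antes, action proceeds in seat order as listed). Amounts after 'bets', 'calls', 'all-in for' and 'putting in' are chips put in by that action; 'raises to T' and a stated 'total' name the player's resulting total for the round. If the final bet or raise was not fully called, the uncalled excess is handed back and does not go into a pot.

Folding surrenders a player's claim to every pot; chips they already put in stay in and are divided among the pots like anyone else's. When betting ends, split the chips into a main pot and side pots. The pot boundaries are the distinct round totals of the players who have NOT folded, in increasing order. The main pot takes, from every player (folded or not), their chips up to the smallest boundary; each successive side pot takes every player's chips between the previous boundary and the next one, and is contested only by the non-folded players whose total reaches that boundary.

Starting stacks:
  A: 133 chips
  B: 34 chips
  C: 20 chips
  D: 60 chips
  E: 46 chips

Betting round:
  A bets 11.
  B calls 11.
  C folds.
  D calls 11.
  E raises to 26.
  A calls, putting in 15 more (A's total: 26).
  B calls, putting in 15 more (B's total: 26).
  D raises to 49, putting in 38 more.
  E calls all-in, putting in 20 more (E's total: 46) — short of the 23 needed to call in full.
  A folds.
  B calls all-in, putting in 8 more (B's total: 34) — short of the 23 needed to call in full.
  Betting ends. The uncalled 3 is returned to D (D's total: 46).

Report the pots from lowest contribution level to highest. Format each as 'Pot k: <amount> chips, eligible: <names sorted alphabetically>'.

Pot 1: 128 chips, eligible: B, D, E
Pot 2: 24 chips, eligible: D, E

Derivation:
Contributions (after 3 returned to D): A=26, B=34, D=46, E=46
Folded: A, C
Pot levels (distinct totals of non-folded players): 34, 46
Layer 1-34: A 26 + B 34 + D 34 + E 34 = 128 chips; eligible B, D, E
Layer 35-46: 12 each from D, E = 12*2 = 24 chips; eligible D, E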